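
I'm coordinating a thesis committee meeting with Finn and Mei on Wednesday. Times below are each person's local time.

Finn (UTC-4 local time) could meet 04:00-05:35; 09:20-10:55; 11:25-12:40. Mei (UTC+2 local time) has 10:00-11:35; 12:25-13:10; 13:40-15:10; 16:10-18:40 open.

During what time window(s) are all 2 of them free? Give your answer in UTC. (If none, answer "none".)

Finn in UTC: 08:00-09:35, 13:20-14:55, 15:25-16:40 (add 4h to convert from UTC-4).
Mei in UTC: 08:00-09:35, 10:25-11:10, 11:40-13:10, 14:10-16:40 (subtract 2h to convert from UTC+2).
Finn ∩ Mei: 08:00-09:35, 14:10-14:55, 15:25-16:40.

08:00-09:35, 14:10-14:55, 15:25-16:40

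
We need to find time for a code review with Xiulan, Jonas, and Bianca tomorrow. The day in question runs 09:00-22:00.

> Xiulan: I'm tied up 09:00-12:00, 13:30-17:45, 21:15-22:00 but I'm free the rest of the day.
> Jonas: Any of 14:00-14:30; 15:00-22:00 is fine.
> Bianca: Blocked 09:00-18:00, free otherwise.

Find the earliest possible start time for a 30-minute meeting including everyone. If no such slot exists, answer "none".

Xiulan free: 12:00-13:30, 17:45-21:15 (invert busy blocks within the working day).
Jonas free: 14:00-14:30, 15:00-22:00.
Bianca free: 18:00-22:00 (invert busy blocks within the working day).
Xiulan ∩ Jonas: 17:45-21:15.
Xiulan ∩ Jonas ∩ Bianca: 18:00-21:15.
The first common window of at least 30 minutes is 18:00-21:15, so the earliest start is 18:00.

18:00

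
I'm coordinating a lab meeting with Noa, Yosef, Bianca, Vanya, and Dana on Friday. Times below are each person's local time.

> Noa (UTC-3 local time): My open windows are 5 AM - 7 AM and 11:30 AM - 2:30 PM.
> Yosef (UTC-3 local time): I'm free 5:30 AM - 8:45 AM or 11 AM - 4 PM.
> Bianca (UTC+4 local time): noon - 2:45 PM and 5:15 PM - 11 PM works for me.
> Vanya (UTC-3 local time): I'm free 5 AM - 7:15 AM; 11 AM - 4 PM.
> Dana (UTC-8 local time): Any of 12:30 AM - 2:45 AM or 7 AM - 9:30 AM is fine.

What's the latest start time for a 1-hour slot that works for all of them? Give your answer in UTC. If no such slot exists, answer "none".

16:30

Noa in UTC: 08:00-10:00, 14:30-17:30 (add 3h to convert from UTC-3).
Yosef in UTC: 08:30-11:45, 14:00-19:00 (add 3h to convert from UTC-3).
Bianca in UTC: 08:00-10:45, 13:15-19:00 (subtract 4h to convert from UTC+4).
Vanya in UTC: 08:00-10:15, 14:00-19:00 (add 3h to convert from UTC-3).
Dana in UTC: 08:30-10:45, 15:00-17:30 (add 8h to convert from UTC-8).
Noa ∩ Yosef: 08:30-10:00, 14:30-17:30.
Noa ∩ Yosef ∩ Bianca: 08:30-10:00, 14:30-17:30.
Noa ∩ Yosef ∩ Bianca ∩ Vanya: 08:30-10:00, 14:30-17:30.
Noa ∩ Yosef ∩ Bianca ∩ Vanya ∩ Dana: 08:30-10:00, 15:00-17:30.
So the common availability across everyone is 08:30-10:00, 15:00-17:30.
The last common window of at least 60 minutes is 15:00-17:30; a 60-minute meeting can start as late as 16:30 and still end by 17:30.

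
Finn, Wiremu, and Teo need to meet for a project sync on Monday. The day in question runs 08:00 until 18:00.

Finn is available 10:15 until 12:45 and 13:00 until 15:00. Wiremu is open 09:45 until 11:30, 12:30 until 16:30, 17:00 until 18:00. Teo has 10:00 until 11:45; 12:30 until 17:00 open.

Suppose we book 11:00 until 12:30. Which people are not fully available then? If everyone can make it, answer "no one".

Finn: free for 11:00-12:30. Wiremu: not fully free for 11:00-12:30. Teo: not fully free for 11:00-12:30.

Teo, Wiremu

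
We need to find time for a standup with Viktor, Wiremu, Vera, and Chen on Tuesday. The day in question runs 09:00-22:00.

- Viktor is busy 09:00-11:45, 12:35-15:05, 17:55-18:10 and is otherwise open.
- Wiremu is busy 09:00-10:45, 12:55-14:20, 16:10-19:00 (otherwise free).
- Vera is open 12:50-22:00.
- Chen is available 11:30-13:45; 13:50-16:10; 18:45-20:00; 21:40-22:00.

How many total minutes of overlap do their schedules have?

145

Viktor free: 11:45-12:35, 15:05-17:55, 18:10-22:00 (invert busy blocks within the working day).
Wiremu free: 10:45-12:55, 14:20-16:10, 19:00-22:00 (invert busy blocks within the working day).
Vera free: 12:50-22:00.
Chen free: 11:30-13:45, 13:50-16:10, 18:45-20:00, 21:40-22:00.
Viktor ∩ Wiremu: 11:45-12:35, 15:05-16:10, 19:00-22:00.
Viktor ∩ Wiremu ∩ Vera: 15:05-16:10, 19:00-22:00.
Viktor ∩ Wiremu ∩ Vera ∩ Chen: 15:05-16:10, 19:00-20:00, 21:40-22:00.
Those are the intersection windows.
Summing the common windows: 65 + 60 + 20 = 145 minutes.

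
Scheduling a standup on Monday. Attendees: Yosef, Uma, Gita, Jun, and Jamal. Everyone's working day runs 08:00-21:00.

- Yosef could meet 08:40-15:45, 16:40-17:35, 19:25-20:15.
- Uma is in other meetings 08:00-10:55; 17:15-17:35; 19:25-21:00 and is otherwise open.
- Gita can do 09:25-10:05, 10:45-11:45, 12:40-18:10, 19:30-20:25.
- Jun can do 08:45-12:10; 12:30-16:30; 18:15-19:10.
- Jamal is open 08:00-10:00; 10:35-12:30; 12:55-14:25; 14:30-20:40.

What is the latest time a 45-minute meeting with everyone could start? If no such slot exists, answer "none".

15:00

Yosef free: 08:40-15:45, 16:40-17:35, 19:25-20:15.
Uma free: 10:55-17:15, 17:35-19:25 (invert busy blocks within the working day).
Gita free: 09:25-10:05, 10:45-11:45, 12:40-18:10, 19:30-20:25.
Jun free: 08:45-12:10, 12:30-16:30, 18:15-19:10.
Jamal free: 08:00-10:00, 10:35-12:30, 12:55-14:25, 14:30-20:40.
Yosef ∩ Uma: 10:55-15:45, 16:40-17:15.
Yosef ∩ Uma ∩ Gita: 10:55-11:45, 12:40-15:45, 16:40-17:15.
Yosef ∩ Uma ∩ Gita ∩ Jun: 10:55-11:45, 12:40-15:45.
Yosef ∩ Uma ∩ Gita ∩ Jun ∩ Jamal: 10:55-11:45, 12:55-14:25, 14:30-15:45.
So the common availability across everyone is 10:55-11:45, 12:55-14:25, 14:30-15:45.
The last common window of at least 45 minutes is 14:30-15:45; a 45-minute meeting can start as late as 15:00 and still end by 15:45.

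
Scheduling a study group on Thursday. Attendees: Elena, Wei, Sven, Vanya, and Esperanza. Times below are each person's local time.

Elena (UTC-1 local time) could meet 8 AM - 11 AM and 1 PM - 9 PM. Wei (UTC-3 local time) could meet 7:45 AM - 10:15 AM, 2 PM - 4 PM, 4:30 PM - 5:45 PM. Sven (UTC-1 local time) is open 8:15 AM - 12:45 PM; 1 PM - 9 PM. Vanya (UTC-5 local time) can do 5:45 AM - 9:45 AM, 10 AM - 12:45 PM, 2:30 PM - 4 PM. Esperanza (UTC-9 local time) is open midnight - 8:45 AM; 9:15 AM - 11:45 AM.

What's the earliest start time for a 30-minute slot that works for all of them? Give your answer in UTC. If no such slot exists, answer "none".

Elena in UTC: 09:00-12:00, 14:00-22:00 (add 1h to convert from UTC-1).
Wei in UTC: 10:45-13:15, 17:00-19:00, 19:30-20:45 (add 3h to convert from UTC-3).
Sven in UTC: 09:15-13:45, 14:00-22:00 (add 1h to convert from UTC-1).
Vanya in UTC: 10:45-14:45, 15:00-17:45, 19:30-21:00 (add 5h to convert from UTC-5).
Esperanza in UTC: 09:00-17:45, 18:15-20:45 (add 9h to convert from UTC-9).
Elena ∩ Wei: 10:45-12:00, 17:00-19:00, 19:30-20:45.
Elena ∩ Wei ∩ Sven: 10:45-12:00, 17:00-19:00, 19:30-20:45.
Elena ∩ Wei ∩ Sven ∩ Vanya: 10:45-12:00, 17:00-17:45, 19:30-20:45.
Elena ∩ Wei ∩ Sven ∩ Vanya ∩ Esperanza: 10:45-12:00, 17:00-17:45, 19:30-20:45.
The first common window of at least 30 minutes is 10:45-12:00, so the earliest start is 10:45.

10:45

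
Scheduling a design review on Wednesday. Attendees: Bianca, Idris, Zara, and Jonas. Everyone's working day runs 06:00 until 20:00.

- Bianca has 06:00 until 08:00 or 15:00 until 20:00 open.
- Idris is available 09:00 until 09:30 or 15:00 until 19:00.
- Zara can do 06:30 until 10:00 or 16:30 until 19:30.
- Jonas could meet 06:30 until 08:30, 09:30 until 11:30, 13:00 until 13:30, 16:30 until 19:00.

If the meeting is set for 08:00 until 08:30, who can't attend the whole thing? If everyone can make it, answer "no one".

Bianca: not fully free for 08:00-08:30. Idris: not fully free for 08:00-08:30. Zara: free for 08:00-08:30. Jonas: free for 08:00-08:30.

Bianca, Idris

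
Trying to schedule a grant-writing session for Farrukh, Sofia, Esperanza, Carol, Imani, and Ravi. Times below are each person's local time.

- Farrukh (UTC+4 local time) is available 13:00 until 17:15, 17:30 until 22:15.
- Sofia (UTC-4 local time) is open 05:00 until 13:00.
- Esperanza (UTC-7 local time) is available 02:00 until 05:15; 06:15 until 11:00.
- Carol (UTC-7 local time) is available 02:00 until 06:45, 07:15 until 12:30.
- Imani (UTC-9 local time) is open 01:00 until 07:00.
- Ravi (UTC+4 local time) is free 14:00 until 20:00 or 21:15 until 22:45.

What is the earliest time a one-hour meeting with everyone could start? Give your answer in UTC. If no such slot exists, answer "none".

10:00

Farrukh in UTC: 09:00-13:15, 13:30-18:15 (subtract 4h to convert from UTC+4).
Sofia in UTC: 09:00-17:00 (add 4h to convert from UTC-4).
Esperanza in UTC: 09:00-12:15, 13:15-18:00 (add 7h to convert from UTC-7).
Carol in UTC: 09:00-13:45, 14:15-19:30 (add 7h to convert from UTC-7).
Imani in UTC: 10:00-16:00 (add 9h to convert from UTC-9).
Ravi in UTC: 10:00-16:00, 17:15-18:45 (subtract 4h to convert from UTC+4).
Farrukh ∩ Sofia: 09:00-13:15, 13:30-17:00.
Farrukh ∩ Sofia ∩ Esperanza: 09:00-12:15, 13:30-17:00.
Farrukh ∩ Sofia ∩ Esperanza ∩ Carol: 09:00-12:15, 13:30-13:45, 14:15-17:00.
Farrukh ∩ Sofia ∩ Esperanza ∩ Carol ∩ Imani: 10:00-12:15, 13:30-13:45, 14:15-16:00.
Farrukh ∩ Sofia ∩ Esperanza ∩ Carol ∩ Imani ∩ Ravi: 10:00-12:15, 13:30-13:45, 14:15-16:00.
The first common window of at least 60 minutes is 10:00-12:15, so the earliest start is 10:00.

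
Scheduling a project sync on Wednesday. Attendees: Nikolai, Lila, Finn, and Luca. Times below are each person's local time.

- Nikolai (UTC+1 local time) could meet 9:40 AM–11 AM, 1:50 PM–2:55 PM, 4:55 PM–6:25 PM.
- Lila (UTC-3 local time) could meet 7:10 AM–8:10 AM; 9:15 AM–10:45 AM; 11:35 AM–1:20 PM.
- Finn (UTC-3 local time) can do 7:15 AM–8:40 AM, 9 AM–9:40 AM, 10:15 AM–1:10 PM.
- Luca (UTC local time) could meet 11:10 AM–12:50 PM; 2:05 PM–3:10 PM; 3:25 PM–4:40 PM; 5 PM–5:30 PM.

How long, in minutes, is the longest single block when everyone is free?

15

Nikolai in UTC: 08:40-10:00, 12:50-13:55, 15:55-17:25 (subtract 1h to convert from UTC+1).
Lila in UTC: 10:10-11:10, 12:15-13:45, 14:35-16:20 (add 3h to convert from UTC-3).
Finn in UTC: 10:15-11:40, 12:00-12:40, 13:15-16:10 (add 3h to convert from UTC-3).
Luca in UTC: 11:10-12:50, 14:05-15:10, 15:25-16:40, 17:00-17:30.
Nikolai ∩ Lila: 12:50-13:45, 15:55-16:20.
Nikolai ∩ Lila ∩ Finn: 13:15-13:45, 15:55-16:10.
Nikolai ∩ Lila ∩ Finn ∩ Luca: 15:55-16:10.
So the common availability across everyone is 15:55-16:10.
The longest is 15:55-16:10 at 15 minutes.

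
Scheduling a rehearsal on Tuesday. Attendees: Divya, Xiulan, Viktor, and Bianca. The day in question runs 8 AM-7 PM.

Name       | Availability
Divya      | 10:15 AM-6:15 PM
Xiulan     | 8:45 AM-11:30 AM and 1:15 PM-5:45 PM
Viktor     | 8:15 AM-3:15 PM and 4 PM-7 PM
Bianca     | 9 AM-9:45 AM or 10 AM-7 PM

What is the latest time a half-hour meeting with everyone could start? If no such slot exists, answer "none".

17:15

Divya ∩ Xiulan: 10:15-11:30, 13:15-17:45.
Divya ∩ Xiulan ∩ Viktor: 10:15-11:30, 13:15-15:15, 16:00-17:45.
Divya ∩ Xiulan ∩ Viktor ∩ Bianca: 10:15-11:30, 13:15-15:15, 16:00-17:45.
Those are the intersection windows.
The last common window of at least 30 minutes is 16:00-17:45; a 30-minute meeting can start as late as 17:15 and still end by 17:45.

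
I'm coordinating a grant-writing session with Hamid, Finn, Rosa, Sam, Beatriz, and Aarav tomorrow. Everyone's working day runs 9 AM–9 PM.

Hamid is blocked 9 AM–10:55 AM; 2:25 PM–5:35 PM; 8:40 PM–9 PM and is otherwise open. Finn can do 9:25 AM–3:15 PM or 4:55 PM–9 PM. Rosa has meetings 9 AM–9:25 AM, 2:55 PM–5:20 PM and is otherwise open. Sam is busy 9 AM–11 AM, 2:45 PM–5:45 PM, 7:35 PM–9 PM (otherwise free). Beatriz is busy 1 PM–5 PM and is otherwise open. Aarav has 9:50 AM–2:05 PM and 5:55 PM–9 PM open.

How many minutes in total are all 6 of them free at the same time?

Hamid free: 10:55-14:25, 17:35-20:40 (invert busy blocks within the working day).
Finn free: 09:25-15:15, 16:55-21:00.
Rosa free: 09:25-14:55, 17:20-21:00 (invert busy blocks within the working day).
Sam free: 11:00-14:45, 17:45-19:35 (invert busy blocks within the working day).
Beatriz free: 09:00-13:00, 17:00-21:00 (invert busy blocks within the working day).
Aarav free: 09:50-14:05, 17:55-21:00.
Hamid ∩ Finn: 10:55-14:25, 17:35-20:40.
Hamid ∩ Finn ∩ Rosa: 10:55-14:25, 17:35-20:40.
Hamid ∩ Finn ∩ Rosa ∩ Sam: 11:00-14:25, 17:45-19:35.
Hamid ∩ Finn ∩ Rosa ∩ Sam ∩ Beatriz: 11:00-13:00, 17:45-19:35.
Hamid ∩ Finn ∩ Rosa ∩ Sam ∩ Beatriz ∩ Aarav: 11:00-13:00, 17:55-19:35.
Summing the common windows: 120 + 100 = 220 minutes.

220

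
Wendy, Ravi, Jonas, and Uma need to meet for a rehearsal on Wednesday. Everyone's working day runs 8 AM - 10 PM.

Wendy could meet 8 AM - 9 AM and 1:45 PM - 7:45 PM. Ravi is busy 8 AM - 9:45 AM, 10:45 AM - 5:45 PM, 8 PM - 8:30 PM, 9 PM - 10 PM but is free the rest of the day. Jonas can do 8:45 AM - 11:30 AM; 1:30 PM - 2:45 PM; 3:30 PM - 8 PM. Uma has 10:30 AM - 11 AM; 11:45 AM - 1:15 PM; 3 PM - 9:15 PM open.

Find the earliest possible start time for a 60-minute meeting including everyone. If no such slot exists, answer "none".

Wendy free: 08:00-09:00, 13:45-19:45.
Ravi free: 09:45-10:45, 17:45-20:00, 20:30-21:00 (invert busy blocks within the working day).
Jonas free: 08:45-11:30, 13:30-14:45, 15:30-20:00.
Uma free: 10:30-11:00, 11:45-13:15, 15:00-21:15.
Wendy ∩ Ravi: 17:45-19:45.
Wendy ∩ Ravi ∩ Jonas: 17:45-19:45.
Wendy ∩ Ravi ∩ Jonas ∩ Uma: 17:45-19:45.
The first common window of at least 60 minutes is 17:45-19:45, so the earliest start is 17:45.

17:45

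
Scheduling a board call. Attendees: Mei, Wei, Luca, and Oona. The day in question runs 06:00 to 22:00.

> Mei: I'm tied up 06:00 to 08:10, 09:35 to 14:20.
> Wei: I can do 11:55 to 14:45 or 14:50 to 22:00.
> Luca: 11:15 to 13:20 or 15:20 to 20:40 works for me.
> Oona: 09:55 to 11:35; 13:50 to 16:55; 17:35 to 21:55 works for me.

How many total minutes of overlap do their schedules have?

280

Mei free: 08:10-09:35, 14:20-22:00 (invert busy blocks within the working day).
Wei free: 11:55-14:45, 14:50-22:00.
Luca free: 11:15-13:20, 15:20-20:40.
Oona free: 09:55-11:35, 13:50-16:55, 17:35-21:55.
Mei ∩ Wei: 14:20-14:45, 14:50-22:00.
Mei ∩ Wei ∩ Luca: 15:20-20:40.
Mei ∩ Wei ∩ Luca ∩ Oona: 15:20-16:55, 17:35-20:40.
Summing the common windows: 95 + 185 = 280 minutes.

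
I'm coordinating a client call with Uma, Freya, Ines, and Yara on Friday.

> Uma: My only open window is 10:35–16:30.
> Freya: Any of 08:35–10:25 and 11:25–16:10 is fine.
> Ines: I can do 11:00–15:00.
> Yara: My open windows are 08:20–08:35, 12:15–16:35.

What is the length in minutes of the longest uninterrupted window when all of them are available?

Uma ∩ Freya: 11:25-16:10.
Uma ∩ Freya ∩ Ines: 11:25-15:00.
Uma ∩ Freya ∩ Ines ∩ Yara: 12:15-15:00.
So the common availability across everyone is 12:15-15:00.
The longest is 12:15-15:00 at 165 minutes.

165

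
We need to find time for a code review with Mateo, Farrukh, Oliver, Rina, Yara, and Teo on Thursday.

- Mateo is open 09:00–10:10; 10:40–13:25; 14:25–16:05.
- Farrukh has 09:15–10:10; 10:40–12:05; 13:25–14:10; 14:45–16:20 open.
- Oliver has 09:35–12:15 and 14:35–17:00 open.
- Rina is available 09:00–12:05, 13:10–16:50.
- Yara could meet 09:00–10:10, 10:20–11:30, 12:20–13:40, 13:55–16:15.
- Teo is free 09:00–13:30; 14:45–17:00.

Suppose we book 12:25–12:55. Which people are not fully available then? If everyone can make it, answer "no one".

Farrukh, Oliver, Rina

Mateo: free for 12:25-12:55. Farrukh: not fully free for 12:25-12:55. Oliver: not fully free for 12:25-12:55. Rina: not fully free for 12:25-12:55. Yara: free for 12:25-12:55. Teo: free for 12:25-12:55.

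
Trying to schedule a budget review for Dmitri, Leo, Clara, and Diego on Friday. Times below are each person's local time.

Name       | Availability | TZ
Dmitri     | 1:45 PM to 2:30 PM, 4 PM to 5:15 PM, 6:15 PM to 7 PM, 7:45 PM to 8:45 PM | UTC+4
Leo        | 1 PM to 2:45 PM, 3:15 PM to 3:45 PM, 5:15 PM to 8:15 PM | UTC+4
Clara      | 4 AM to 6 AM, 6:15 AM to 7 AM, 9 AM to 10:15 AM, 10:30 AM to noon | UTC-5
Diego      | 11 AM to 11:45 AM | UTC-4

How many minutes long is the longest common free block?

Dmitri in UTC: 09:45-10:30, 12:00-13:15, 14:15-15:00, 15:45-16:45 (subtract 4h to convert from UTC+4).
Leo in UTC: 09:00-10:45, 11:15-11:45, 13:15-16:15 (subtract 4h to convert from UTC+4).
Clara in UTC: 09:00-11:00, 11:15-12:00, 14:00-15:15, 15:30-17:00 (add 5h to convert from UTC-5).
Diego in UTC: 15:00-15:45 (add 4h to convert from UTC-4).
Dmitri ∩ Leo: 09:45-10:30, 14:15-15:00, 15:45-16:15.
Dmitri ∩ Leo ∩ Clara: 09:45-10:30, 14:15-15:00, 15:45-16:15.
Dmitri ∩ Leo ∩ Clara ∩ Diego: ∅.
There is no time when everyone is free.
No common window exists, so the longest block is 0 minutes.

0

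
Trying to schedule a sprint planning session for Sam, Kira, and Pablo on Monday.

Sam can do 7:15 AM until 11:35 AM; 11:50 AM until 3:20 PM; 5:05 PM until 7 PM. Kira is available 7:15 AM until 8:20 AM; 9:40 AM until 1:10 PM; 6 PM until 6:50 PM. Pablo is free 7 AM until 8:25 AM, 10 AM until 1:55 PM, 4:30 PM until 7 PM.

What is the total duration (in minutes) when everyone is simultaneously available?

Sam ∩ Kira: 07:15-08:20, 09:40-11:35, 11:50-13:10, 18:00-18:50.
Sam ∩ Kira ∩ Pablo: 07:15-08:20, 10:00-11:35, 11:50-13:10, 18:00-18:50.
Summing the common windows: 65 + 95 + 80 + 50 = 290 minutes.

290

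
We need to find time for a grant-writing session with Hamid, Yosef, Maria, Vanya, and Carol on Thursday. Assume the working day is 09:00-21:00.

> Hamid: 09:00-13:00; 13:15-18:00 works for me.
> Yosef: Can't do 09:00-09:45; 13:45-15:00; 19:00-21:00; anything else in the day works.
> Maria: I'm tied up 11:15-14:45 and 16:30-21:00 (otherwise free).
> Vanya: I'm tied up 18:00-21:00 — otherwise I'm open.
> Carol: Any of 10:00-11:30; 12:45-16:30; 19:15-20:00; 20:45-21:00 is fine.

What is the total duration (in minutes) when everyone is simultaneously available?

Hamid free: 09:00-13:00, 13:15-18:00.
Yosef free: 09:45-13:45, 15:00-19:00 (invert busy blocks within the working day).
Maria free: 09:00-11:15, 14:45-16:30 (invert busy blocks within the working day).
Vanya free: 09:00-18:00 (invert busy blocks within the working day).
Carol free: 10:00-11:30, 12:45-16:30, 19:15-20:00, 20:45-21:00.
Hamid ∩ Yosef: 09:45-13:00, 13:15-13:45, 15:00-18:00.
Hamid ∩ Yosef ∩ Maria: 09:45-11:15, 15:00-16:30.
Hamid ∩ Yosef ∩ Maria ∩ Vanya: 09:45-11:15, 15:00-16:30.
Hamid ∩ Yosef ∩ Maria ∩ Vanya ∩ Carol: 10:00-11:15, 15:00-16:30.
Summing the common windows: 75 + 90 = 165 minutes.

165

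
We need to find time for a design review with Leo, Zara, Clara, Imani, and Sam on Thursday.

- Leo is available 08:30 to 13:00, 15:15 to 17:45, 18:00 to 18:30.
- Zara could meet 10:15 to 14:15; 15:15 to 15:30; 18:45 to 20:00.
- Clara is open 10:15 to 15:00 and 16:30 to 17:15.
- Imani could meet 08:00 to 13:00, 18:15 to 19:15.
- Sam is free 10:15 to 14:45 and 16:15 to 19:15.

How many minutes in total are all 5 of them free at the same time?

Leo ∩ Zara: 10:15-13:00, 15:15-15:30.
Leo ∩ Zara ∩ Clara: 10:15-13:00.
Leo ∩ Zara ∩ Clara ∩ Imani: 10:15-13:00.
Leo ∩ Zara ∩ Clara ∩ Imani ∩ Sam: 10:15-13:00.
Those are the intersection windows.
That's a single block of 165 minutes.

165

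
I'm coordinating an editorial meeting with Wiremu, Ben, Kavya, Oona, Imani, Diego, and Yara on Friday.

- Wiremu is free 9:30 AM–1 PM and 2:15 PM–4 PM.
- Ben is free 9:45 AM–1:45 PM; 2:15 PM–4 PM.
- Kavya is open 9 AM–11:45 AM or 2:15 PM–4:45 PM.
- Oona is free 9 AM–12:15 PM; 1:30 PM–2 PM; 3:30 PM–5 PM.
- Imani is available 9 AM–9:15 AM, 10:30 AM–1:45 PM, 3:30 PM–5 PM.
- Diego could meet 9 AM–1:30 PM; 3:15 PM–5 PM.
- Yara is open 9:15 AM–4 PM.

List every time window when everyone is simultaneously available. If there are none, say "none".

Wiremu ∩ Ben: 09:45-13:00, 14:15-16:00.
Wiremu ∩ Ben ∩ Kavya: 09:45-11:45, 14:15-16:00.
Wiremu ∩ Ben ∩ Kavya ∩ Oona: 09:45-11:45, 15:30-16:00.
Wiremu ∩ Ben ∩ Kavya ∩ Oona ∩ Imani: 10:30-11:45, 15:30-16:00.
Wiremu ∩ Ben ∩ Kavya ∩ Oona ∩ Imani ∩ Diego: 10:30-11:45, 15:30-16:00.
Wiremu ∩ Ben ∩ Kavya ∩ Oona ∩ Imani ∩ Diego ∩ Yara: 10:30-11:45, 15:30-16:00.
So the common availability across everyone is 10:30-11:45, 15:30-16:00.

10:30-11:45, 15:30-16:00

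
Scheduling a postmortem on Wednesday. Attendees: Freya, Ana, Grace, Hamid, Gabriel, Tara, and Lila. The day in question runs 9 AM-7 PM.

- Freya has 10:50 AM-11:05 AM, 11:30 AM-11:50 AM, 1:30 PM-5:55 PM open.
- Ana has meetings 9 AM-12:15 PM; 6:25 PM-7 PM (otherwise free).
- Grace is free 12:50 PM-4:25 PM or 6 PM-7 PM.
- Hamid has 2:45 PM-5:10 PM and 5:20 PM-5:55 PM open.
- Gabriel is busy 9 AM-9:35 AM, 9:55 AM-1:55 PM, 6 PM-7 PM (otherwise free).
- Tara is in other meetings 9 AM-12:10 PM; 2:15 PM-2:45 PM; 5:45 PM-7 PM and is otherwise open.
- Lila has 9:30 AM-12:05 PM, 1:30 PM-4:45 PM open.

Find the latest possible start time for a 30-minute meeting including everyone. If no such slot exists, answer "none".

15:55

Freya free: 10:50-11:05, 11:30-11:50, 13:30-17:55.
Ana free: 12:15-18:25 (invert busy blocks within the working day).
Grace free: 12:50-16:25, 18:00-19:00.
Hamid free: 14:45-17:10, 17:20-17:55.
Gabriel free: 09:35-09:55, 13:55-18:00 (invert busy blocks within the working day).
Tara free: 12:10-14:15, 14:45-17:45 (invert busy blocks within the working day).
Lila free: 09:30-12:05, 13:30-16:45.
Freya ∩ Ana: 13:30-17:55.
Freya ∩ Ana ∩ Grace: 13:30-16:25.
Freya ∩ Ana ∩ Grace ∩ Hamid: 14:45-16:25.
Freya ∩ Ana ∩ Grace ∩ Hamid ∩ Gabriel: 14:45-16:25.
Freya ∩ Ana ∩ Grace ∩ Hamid ∩ Gabriel ∩ Tara: 14:45-16:25.
Freya ∩ Ana ∩ Grace ∩ Hamid ∩ Gabriel ∩ Tara ∩ Lila: 14:45-16:25.
So the common availability across everyone is 14:45-16:25.
The last common window of at least 30 minutes is 14:45-16:25; a 30-minute meeting can start as late as 15:55 and still end by 16:25.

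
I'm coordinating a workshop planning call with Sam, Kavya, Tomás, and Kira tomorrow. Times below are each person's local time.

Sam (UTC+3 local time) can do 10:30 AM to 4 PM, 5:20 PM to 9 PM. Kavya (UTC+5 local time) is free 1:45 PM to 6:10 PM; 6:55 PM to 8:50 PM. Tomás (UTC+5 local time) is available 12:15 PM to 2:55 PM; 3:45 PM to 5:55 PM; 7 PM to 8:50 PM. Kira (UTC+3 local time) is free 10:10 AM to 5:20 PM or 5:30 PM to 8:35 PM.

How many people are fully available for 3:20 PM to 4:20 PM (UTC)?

Sam in UTC: 07:30-13:00, 14:20-18:00 (subtract 3h to convert from UTC+3).
Kavya in UTC: 08:45-13:10, 13:55-15:50 (subtract 5h to convert from UTC+5).
Tomás in UTC: 07:15-09:55, 10:45-12:55, 14:00-15:50 (subtract 5h to convert from UTC+5).
Kira in UTC: 07:10-14:20, 14:30-17:35 (subtract 3h to convert from UTC+3).
Sam and Kira can make the full 15:20-16:20 slot — that's 2.

2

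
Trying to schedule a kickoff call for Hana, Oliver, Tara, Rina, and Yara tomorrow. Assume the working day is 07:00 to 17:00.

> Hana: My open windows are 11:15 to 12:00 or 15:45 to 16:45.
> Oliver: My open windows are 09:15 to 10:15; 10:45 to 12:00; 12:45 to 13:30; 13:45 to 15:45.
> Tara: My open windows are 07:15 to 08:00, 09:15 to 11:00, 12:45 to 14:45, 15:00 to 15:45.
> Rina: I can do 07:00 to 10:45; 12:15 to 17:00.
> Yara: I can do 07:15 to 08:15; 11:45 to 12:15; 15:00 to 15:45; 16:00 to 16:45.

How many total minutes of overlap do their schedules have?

0

Hana ∩ Oliver: 11:15-12:00.
Hana ∩ Oliver ∩ Tara: ∅.
Hana ∩ Oliver ∩ Tara ∩ Rina: ∅.
Hana ∩ Oliver ∩ Tara ∩ Rina ∩ Yara: ∅.
There is no time when everyone is free.
There is no common window, so the total is 0 minutes.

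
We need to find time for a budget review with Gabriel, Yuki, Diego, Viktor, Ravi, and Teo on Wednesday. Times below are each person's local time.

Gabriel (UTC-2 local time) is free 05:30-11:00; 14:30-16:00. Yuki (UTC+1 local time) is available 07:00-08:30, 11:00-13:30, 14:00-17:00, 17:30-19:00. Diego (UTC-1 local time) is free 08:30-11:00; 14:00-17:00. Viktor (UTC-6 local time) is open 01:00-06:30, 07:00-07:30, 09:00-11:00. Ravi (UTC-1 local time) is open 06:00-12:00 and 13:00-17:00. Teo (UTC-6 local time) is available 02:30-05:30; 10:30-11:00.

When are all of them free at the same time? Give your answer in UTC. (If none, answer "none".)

10:00-11:30, 16:30-17:00

Gabriel in UTC: 07:30-13:00, 16:30-18:00 (add 2h to convert from UTC-2).
Yuki in UTC: 06:00-07:30, 10:00-12:30, 13:00-16:00, 16:30-18:00 (subtract 1h to convert from UTC+1).
Diego in UTC: 09:30-12:00, 15:00-18:00 (add 1h to convert from UTC-1).
Viktor in UTC: 07:00-12:30, 13:00-13:30, 15:00-17:00 (add 6h to convert from UTC-6).
Ravi in UTC: 07:00-13:00, 14:00-18:00 (add 1h to convert from UTC-1).
Teo in UTC: 08:30-11:30, 16:30-17:00 (add 6h to convert from UTC-6).
Gabriel ∩ Yuki: 10:00-12:30, 16:30-18:00.
Gabriel ∩ Yuki ∩ Diego: 10:00-12:00, 16:30-18:00.
Gabriel ∩ Yuki ∩ Diego ∩ Viktor: 10:00-12:00, 16:30-17:00.
Gabriel ∩ Yuki ∩ Diego ∩ Viktor ∩ Ravi: 10:00-12:00, 16:30-17:00.
Gabriel ∩ Yuki ∩ Diego ∩ Viktor ∩ Ravi ∩ Teo: 10:00-11:30, 16:30-17:00.
Those are the intersection windows.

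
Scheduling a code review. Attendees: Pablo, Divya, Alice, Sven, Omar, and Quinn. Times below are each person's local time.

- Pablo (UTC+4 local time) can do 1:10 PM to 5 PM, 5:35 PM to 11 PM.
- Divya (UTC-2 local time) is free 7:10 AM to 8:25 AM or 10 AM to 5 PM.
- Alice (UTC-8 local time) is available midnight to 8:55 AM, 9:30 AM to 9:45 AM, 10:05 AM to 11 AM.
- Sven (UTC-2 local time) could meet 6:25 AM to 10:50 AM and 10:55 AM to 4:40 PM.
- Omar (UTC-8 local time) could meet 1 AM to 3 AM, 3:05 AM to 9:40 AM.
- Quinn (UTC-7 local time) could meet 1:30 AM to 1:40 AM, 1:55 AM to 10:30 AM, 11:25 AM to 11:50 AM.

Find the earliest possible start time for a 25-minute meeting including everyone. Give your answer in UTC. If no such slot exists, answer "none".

09:10

Pablo in UTC: 09:10-13:00, 13:35-19:00 (subtract 4h to convert from UTC+4).
Divya in UTC: 09:10-10:25, 12:00-19:00 (add 2h to convert from UTC-2).
Alice in UTC: 08:00-16:55, 17:30-17:45, 18:05-19:00 (add 8h to convert from UTC-8).
Sven in UTC: 08:25-12:50, 12:55-18:40 (add 2h to convert from UTC-2).
Omar in UTC: 09:00-11:00, 11:05-17:40 (add 8h to convert from UTC-8).
Quinn in UTC: 08:30-08:40, 08:55-17:30, 18:25-18:50 (add 7h to convert from UTC-7).
Pablo ∩ Divya: 09:10-10:25, 12:00-13:00, 13:35-19:00.
Pablo ∩ Divya ∩ Alice: 09:10-10:25, 12:00-13:00, 13:35-16:55, 17:30-17:45, 18:05-19:00.
Pablo ∩ Divya ∩ Alice ∩ Sven: 09:10-10:25, 12:00-12:50, 12:55-13:00, 13:35-16:55, 17:30-17:45, 18:05-18:40.
Pablo ∩ Divya ∩ Alice ∩ Sven ∩ Omar: 09:10-10:25, 12:00-12:50, 12:55-13:00, 13:35-16:55, 17:30-17:40.
Pablo ∩ Divya ∩ Alice ∩ Sven ∩ Omar ∩ Quinn: 09:10-10:25, 12:00-12:50, 12:55-13:00, 13:35-16:55.
So the common availability across everyone is 09:10-10:25, 12:00-12:50, 12:55-13:00, 13:35-16:55.
The first common window of at least 25 minutes is 09:10-10:25, so the earliest start is 09:10.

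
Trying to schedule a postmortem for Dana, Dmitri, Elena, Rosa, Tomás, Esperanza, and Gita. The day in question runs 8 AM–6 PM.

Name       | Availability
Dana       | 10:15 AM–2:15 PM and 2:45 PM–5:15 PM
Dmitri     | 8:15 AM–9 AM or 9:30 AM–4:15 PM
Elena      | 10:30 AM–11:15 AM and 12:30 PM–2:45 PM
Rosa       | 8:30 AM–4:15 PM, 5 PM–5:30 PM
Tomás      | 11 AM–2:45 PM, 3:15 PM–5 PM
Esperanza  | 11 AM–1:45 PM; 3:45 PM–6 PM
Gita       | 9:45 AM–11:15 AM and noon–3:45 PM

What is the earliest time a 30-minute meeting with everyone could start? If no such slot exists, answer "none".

Dana ∩ Dmitri: 10:15-14:15, 14:45-16:15.
Dana ∩ Dmitri ∩ Elena: 10:30-11:15, 12:30-14:15.
Dana ∩ Dmitri ∩ Elena ∩ Rosa: 10:30-11:15, 12:30-14:15.
Dana ∩ Dmitri ∩ Elena ∩ Rosa ∩ Tomás: 11:00-11:15, 12:30-14:15.
Dana ∩ Dmitri ∩ Elena ∩ Rosa ∩ Tomás ∩ Esperanza: 11:00-11:15, 12:30-13:45.
Dana ∩ Dmitri ∩ Elena ∩ Rosa ∩ Tomás ∩ Esperanza ∩ Gita: 11:00-11:15, 12:30-13:45.
So the common availability across everyone is 11:00-11:15, 12:30-13:45.
The first common window of at least 30 minutes is 12:30-13:45, so the earliest start is 12:30.

12:30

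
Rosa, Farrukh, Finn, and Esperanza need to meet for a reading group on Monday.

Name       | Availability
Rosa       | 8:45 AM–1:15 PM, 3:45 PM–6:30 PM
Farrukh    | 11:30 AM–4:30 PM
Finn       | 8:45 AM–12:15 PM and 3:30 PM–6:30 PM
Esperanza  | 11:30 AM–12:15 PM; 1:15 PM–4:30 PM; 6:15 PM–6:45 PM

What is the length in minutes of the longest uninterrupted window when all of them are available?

Rosa ∩ Farrukh: 11:30-13:15, 15:45-16:30.
Rosa ∩ Farrukh ∩ Finn: 11:30-12:15, 15:45-16:30.
Rosa ∩ Farrukh ∩ Finn ∩ Esperanza: 11:30-12:15, 15:45-16:30.
Those are the intersection windows.
The longest is 11:30-12:15 at 45 minutes.

45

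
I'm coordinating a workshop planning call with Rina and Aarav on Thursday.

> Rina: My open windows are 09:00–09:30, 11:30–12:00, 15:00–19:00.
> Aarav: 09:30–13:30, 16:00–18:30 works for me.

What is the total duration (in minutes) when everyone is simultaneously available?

180

Rina ∩ Aarav: 11:30-12:00, 16:00-18:30.
Those are the intersection windows.
Summing the common windows: 30 + 150 = 180 minutes.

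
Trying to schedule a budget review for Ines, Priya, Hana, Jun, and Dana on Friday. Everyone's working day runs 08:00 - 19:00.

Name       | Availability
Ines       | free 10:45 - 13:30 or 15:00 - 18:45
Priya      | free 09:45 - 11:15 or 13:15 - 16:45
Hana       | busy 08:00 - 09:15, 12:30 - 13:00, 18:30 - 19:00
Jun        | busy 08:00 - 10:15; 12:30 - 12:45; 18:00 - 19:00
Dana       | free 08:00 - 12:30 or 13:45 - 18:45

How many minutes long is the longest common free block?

Ines free: 10:45-13:30, 15:00-18:45.
Priya free: 09:45-11:15, 13:15-16:45.
Hana free: 09:15-12:30, 13:00-18:30 (invert busy blocks within the working day).
Jun free: 10:15-12:30, 12:45-18:00 (invert busy blocks within the working day).
Dana free: 08:00-12:30, 13:45-18:45.
Ines ∩ Priya: 10:45-11:15, 13:15-13:30, 15:00-16:45.
Ines ∩ Priya ∩ Hana: 10:45-11:15, 13:15-13:30, 15:00-16:45.
Ines ∩ Priya ∩ Hana ∩ Jun: 10:45-11:15, 13:15-13:30, 15:00-16:45.
Ines ∩ Priya ∩ Hana ∩ Jun ∩ Dana: 10:45-11:15, 15:00-16:45.
The longest is 15:00-16:45 at 105 minutes.

105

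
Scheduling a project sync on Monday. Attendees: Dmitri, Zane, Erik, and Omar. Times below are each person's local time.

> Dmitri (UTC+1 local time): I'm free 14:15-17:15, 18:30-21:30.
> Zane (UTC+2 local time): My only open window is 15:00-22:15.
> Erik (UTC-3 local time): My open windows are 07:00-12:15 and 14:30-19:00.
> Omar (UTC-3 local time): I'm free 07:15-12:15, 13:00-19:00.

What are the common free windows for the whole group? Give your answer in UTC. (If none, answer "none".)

13:15-15:15, 17:30-20:15

Dmitri in UTC: 13:15-16:15, 17:30-20:30 (subtract 1h to convert from UTC+1).
Zane in UTC: 13:00-20:15 (subtract 2h to convert from UTC+2).
Erik in UTC: 10:00-15:15, 17:30-22:00 (add 3h to convert from UTC-3).
Omar in UTC: 10:15-15:15, 16:00-22:00 (add 3h to convert from UTC-3).
Dmitri ∩ Zane: 13:15-16:15, 17:30-20:15.
Dmitri ∩ Zane ∩ Erik: 13:15-15:15, 17:30-20:15.
Dmitri ∩ Zane ∩ Erik ∩ Omar: 13:15-15:15, 17:30-20:15.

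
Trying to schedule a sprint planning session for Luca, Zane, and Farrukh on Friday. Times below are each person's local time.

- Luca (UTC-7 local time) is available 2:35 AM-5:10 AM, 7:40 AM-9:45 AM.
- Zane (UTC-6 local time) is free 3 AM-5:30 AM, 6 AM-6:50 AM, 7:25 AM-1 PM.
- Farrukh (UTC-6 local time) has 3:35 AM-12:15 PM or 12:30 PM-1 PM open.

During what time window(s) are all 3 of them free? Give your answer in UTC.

Luca in UTC: 09:35-12:10, 14:40-16:45 (add 7h to convert from UTC-7).
Zane in UTC: 09:00-11:30, 12:00-12:50, 13:25-19:00 (add 6h to convert from UTC-6).
Farrukh in UTC: 09:35-18:15, 18:30-19:00 (add 6h to convert from UTC-6).
Luca ∩ Zane: 09:35-11:30, 12:00-12:10, 14:40-16:45.
Luca ∩ Zane ∩ Farrukh: 09:35-11:30, 12:00-12:10, 14:40-16:45.

09:35-11:30, 12:00-12:10, 14:40-16:45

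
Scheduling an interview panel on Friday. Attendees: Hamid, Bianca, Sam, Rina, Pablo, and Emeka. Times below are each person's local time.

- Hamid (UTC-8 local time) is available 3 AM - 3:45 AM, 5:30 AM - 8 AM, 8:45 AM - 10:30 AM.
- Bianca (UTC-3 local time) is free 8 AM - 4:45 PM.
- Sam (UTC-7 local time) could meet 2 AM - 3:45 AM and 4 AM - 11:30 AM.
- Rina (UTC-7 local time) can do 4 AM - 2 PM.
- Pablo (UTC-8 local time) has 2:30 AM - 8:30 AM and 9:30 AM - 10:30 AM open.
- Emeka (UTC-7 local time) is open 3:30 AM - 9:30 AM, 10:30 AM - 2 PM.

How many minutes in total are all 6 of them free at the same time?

255

Hamid in UTC: 11:00-11:45, 13:30-16:00, 16:45-18:30 (add 8h to convert from UTC-8).
Bianca in UTC: 11:00-19:45 (add 3h to convert from UTC-3).
Sam in UTC: 09:00-10:45, 11:00-18:30 (add 7h to convert from UTC-7).
Rina in UTC: 11:00-21:00 (add 7h to convert from UTC-7).
Pablo in UTC: 10:30-16:30, 17:30-18:30 (add 8h to convert from UTC-8).
Emeka in UTC: 10:30-16:30, 17:30-21:00 (add 7h to convert from UTC-7).
Hamid ∩ Bianca: 11:00-11:45, 13:30-16:00, 16:45-18:30.
Hamid ∩ Bianca ∩ Sam: 11:00-11:45, 13:30-16:00, 16:45-18:30.
Hamid ∩ Bianca ∩ Sam ∩ Rina: 11:00-11:45, 13:30-16:00, 16:45-18:30.
Hamid ∩ Bianca ∩ Sam ∩ Rina ∩ Pablo: 11:00-11:45, 13:30-16:00, 17:30-18:30.
Hamid ∩ Bianca ∩ Sam ∩ Rina ∩ Pablo ∩ Emeka: 11:00-11:45, 13:30-16:00, 17:30-18:30.
Those are the intersection windows.
Summing the common windows: 45 + 150 + 60 = 255 minutes.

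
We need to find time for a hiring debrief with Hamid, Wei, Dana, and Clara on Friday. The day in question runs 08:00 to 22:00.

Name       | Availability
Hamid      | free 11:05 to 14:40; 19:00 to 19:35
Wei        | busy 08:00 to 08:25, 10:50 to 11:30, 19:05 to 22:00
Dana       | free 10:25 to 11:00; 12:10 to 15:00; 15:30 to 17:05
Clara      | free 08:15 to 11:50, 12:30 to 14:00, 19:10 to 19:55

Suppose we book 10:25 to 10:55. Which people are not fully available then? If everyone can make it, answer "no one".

Hamid free: 11:05-14:40, 19:00-19:35.
Wei free: 08:25-10:50, 11:30-19:05 (invert busy blocks within the working day).
Dana free: 10:25-11:00, 12:10-15:00, 15:30-17:05.
Clara free: 08:15-11:50, 12:30-14:00, 19:10-19:55.
Hamid: not fully free for 10:25-10:55. Wei: not fully free for 10:25-10:55. Dana: free for 10:25-10:55. Clara: free for 10:25-10:55.

Hamid, Wei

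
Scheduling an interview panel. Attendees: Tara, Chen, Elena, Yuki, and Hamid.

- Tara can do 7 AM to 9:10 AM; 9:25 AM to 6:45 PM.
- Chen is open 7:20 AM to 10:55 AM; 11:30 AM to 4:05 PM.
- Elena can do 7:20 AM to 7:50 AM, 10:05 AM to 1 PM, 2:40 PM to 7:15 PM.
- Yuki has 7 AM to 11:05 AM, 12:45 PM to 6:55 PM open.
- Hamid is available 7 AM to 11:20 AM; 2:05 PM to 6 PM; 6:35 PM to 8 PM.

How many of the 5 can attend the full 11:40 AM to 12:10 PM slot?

Tara, Chen, and Elena can make the full 11:40-12:10 slot — that's 3.

3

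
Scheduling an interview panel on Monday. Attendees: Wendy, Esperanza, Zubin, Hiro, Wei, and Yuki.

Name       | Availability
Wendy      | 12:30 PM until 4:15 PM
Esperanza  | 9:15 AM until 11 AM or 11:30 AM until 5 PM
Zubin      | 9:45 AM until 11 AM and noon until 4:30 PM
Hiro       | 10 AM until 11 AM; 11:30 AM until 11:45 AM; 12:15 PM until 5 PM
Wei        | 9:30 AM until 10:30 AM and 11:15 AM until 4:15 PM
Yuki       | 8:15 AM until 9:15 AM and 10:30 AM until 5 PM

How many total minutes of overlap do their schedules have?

Wendy ∩ Esperanza: 12:30-16:15.
Wendy ∩ Esperanza ∩ Zubin: 12:30-16:15.
Wendy ∩ Esperanza ∩ Zubin ∩ Hiro: 12:30-16:15.
Wendy ∩ Esperanza ∩ Zubin ∩ Hiro ∩ Wei: 12:30-16:15.
Wendy ∩ Esperanza ∩ Zubin ∩ Hiro ∩ Wei ∩ Yuki: 12:30-16:15.
That's a single block of 225 minutes.

225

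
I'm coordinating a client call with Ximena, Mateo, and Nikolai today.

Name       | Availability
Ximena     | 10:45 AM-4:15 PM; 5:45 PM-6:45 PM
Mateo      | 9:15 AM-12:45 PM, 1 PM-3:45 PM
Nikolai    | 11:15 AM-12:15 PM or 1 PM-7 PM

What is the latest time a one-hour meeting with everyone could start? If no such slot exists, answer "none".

Ximena ∩ Mateo: 10:45-12:45, 13:00-15:45.
Ximena ∩ Mateo ∩ Nikolai: 11:15-12:15, 13:00-15:45.
The last common window of at least 60 minutes is 13:00-15:45; a 60-minute meeting can start as late as 14:45 and still end by 15:45.

14:45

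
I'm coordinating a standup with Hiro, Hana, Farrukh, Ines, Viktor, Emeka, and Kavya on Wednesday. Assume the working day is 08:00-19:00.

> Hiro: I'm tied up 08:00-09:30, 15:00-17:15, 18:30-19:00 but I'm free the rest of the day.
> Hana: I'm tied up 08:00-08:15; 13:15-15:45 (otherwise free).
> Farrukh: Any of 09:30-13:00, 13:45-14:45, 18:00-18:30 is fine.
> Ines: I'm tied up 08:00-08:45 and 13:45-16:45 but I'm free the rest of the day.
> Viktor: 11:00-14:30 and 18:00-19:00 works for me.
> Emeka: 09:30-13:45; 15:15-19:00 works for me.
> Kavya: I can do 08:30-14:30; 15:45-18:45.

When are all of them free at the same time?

11:00-13:00, 18:00-18:30

Hiro free: 09:30-15:00, 17:15-18:30 (invert busy blocks within the working day).
Hana free: 08:15-13:15, 15:45-19:00 (invert busy blocks within the working day).
Farrukh free: 09:30-13:00, 13:45-14:45, 18:00-18:30.
Ines free: 08:45-13:45, 16:45-19:00 (invert busy blocks within the working day).
Viktor free: 11:00-14:30, 18:00-19:00.
Emeka free: 09:30-13:45, 15:15-19:00.
Kavya free: 08:30-14:30, 15:45-18:45.
Hiro ∩ Hana: 09:30-13:15, 17:15-18:30.
Hiro ∩ Hana ∩ Farrukh: 09:30-13:00, 18:00-18:30.
Hiro ∩ Hana ∩ Farrukh ∩ Ines: 09:30-13:00, 18:00-18:30.
Hiro ∩ Hana ∩ Farrukh ∩ Ines ∩ Viktor: 11:00-13:00, 18:00-18:30.
Hiro ∩ Hana ∩ Farrukh ∩ Ines ∩ Viktor ∩ Emeka: 11:00-13:00, 18:00-18:30.
Hiro ∩ Hana ∩ Farrukh ∩ Ines ∩ Viktor ∩ Emeka ∩ Kavya: 11:00-13:00, 18:00-18:30.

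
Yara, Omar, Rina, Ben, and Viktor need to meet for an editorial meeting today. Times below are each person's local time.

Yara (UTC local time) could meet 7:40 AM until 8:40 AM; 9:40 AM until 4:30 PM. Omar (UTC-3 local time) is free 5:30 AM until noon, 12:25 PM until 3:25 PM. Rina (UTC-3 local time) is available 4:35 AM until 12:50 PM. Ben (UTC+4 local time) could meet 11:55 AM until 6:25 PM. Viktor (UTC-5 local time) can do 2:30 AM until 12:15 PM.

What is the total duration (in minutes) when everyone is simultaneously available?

295

Yara in UTC: 07:40-08:40, 09:40-16:30.
Omar in UTC: 08:30-15:00, 15:25-18:25 (add 3h to convert from UTC-3).
Rina in UTC: 07:35-15:50 (add 3h to convert from UTC-3).
Ben in UTC: 07:55-14:25 (subtract 4h to convert from UTC+4).
Viktor in UTC: 07:30-17:15 (add 5h to convert from UTC-5).
Yara ∩ Omar: 08:30-08:40, 09:40-15:00, 15:25-16:30.
Yara ∩ Omar ∩ Rina: 08:30-08:40, 09:40-15:00, 15:25-15:50.
Yara ∩ Omar ∩ Rina ∩ Ben: 08:30-08:40, 09:40-14:25.
Yara ∩ Omar ∩ Rina ∩ Ben ∩ Viktor: 08:30-08:40, 09:40-14:25.
Those are the intersection windows.
Summing the common windows: 10 + 285 = 295 minutes.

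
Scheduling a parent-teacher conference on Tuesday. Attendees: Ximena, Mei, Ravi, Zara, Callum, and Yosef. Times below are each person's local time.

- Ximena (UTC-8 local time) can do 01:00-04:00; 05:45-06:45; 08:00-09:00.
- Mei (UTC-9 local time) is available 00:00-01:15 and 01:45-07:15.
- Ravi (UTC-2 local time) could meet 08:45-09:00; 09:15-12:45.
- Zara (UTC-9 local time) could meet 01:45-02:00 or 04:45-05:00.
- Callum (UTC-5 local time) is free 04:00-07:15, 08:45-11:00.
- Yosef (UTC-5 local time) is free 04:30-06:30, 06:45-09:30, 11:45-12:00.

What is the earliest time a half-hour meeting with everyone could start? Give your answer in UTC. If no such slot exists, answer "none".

Ximena in UTC: 09:00-12:00, 13:45-14:45, 16:00-17:00 (add 8h to convert from UTC-8).
Mei in UTC: 09:00-10:15, 10:45-16:15 (add 9h to convert from UTC-9).
Ravi in UTC: 10:45-11:00, 11:15-14:45 (add 2h to convert from UTC-2).
Zara in UTC: 10:45-11:00, 13:45-14:00 (add 9h to convert from UTC-9).
Callum in UTC: 09:00-12:15, 13:45-16:00 (add 5h to convert from UTC-5).
Yosef in UTC: 09:30-11:30, 11:45-14:30, 16:45-17:00 (add 5h to convert from UTC-5).
Ximena ∩ Mei: 09:00-10:15, 10:45-12:00, 13:45-14:45, 16:00-16:15.
Ximena ∩ Mei ∩ Ravi: 10:45-11:00, 11:15-12:00, 13:45-14:45.
Ximena ∩ Mei ∩ Ravi ∩ Zara: 10:45-11:00, 13:45-14:00.
Ximena ∩ Mei ∩ Ravi ∩ Zara ∩ Callum: 10:45-11:00, 13:45-14:00.
Ximena ∩ Mei ∩ Ravi ∩ Zara ∩ Callum ∩ Yosef: 10:45-11:00, 13:45-14:00.
No common window is at least 30 minutes long.

none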